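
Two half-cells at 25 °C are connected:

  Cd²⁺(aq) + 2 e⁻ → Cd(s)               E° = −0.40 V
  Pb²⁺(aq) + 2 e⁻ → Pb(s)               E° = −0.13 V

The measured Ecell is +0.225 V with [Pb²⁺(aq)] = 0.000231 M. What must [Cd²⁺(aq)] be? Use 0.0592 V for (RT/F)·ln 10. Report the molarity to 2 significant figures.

With Pb²⁺/Pb at the cathode and Cd²⁺/Cd at the anode, E°cell = −0.13 − (−0.40) = +0.27 V (n = 2).
Since E = E° − (0.0592/n)·log Q, log Q = n(E° − E)/0.0592 = 1.520.
The balanced reaction is Pb²⁺(aq) + Cd(s) → Pb(s) + Cd²⁺(aq), so Q = [Cd²⁺(aq)] / [Pb²⁺(aq)].
Substituting the known concentrations and solving, log [Cd²⁺(aq)] = −2.116 and [Cd²⁺(aq)] = 0.0077 M.

0.0077 M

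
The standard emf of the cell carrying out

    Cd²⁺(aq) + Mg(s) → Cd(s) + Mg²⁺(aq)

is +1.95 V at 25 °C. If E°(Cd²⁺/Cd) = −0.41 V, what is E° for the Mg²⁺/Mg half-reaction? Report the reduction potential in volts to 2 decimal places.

In the reaction as written the Cd²⁺/Cd couple is reduced (cathode) and Mg²⁺/Mg is oxidized (anode), so E°cell = E°(Cd²⁺/Cd) − E°(Mg²⁺/Mg).
E°(Mg²⁺/Mg) = E°(cathode) − E°cell = −0.41 − (+1.95) = −2.36 V.

−2.36 V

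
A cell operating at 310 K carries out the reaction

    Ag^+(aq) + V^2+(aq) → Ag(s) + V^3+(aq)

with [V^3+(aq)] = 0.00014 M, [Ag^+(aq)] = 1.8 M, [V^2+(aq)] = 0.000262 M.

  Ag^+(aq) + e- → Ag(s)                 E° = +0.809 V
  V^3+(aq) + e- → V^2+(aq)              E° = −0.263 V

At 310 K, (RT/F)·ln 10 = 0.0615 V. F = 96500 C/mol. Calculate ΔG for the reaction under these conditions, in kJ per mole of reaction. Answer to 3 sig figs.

−107 kJ/mol

The standard cell potential is +0.809 − (−0.263) = +1.072 V, with n = 1 electron in the balanced equation.
Q = [V^3+(aq)] / ([Ag^+(aq)]·[V^2+(aq)]) = 0.297, so log Q = −0.527 and E = +1.072 − (0.0615/1)(−0.527) = +1.1044 V.
ΔG = −nFE = −(1)(96500)(+1.1044) J/mol = −107 kJ/mol.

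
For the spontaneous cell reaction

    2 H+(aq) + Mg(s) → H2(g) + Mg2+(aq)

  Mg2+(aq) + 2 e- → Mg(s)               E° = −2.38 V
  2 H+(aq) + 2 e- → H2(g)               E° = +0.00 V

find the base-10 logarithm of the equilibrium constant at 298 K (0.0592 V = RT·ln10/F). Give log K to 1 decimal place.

log K = 80.4

The 2H⁺/H₂ couple is reduced (cathode); E°cell = +0.00 − (−2.38) = +2.38 V with n = 2.
At equilibrium E = 0, so log K = nE°cell / 0.0592 = (2)(+2.38) / 0.0592 = 80.4.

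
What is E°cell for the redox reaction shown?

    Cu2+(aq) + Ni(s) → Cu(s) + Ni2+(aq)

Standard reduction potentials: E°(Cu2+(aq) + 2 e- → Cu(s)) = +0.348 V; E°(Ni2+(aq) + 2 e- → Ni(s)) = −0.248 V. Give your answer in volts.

Cu2+(aq) gains electrons, so the Cu²⁺/Cu couple is the cathode; the Ni²⁺/Ni couple is the anode.
E°cell = E°(cathode) − E°(anode) = +0.348 − (−0.248) = +0.596 V.

+0.596 V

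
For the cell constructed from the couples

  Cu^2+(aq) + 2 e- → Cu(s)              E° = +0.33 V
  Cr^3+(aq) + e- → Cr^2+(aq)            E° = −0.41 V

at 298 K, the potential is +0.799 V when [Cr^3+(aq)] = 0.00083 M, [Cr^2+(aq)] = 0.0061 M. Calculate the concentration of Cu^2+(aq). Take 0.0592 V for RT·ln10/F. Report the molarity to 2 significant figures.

With Cu²⁺/Cu at the cathode and Cr³⁺/Cr²⁺ at the anode, E°cell = +0.33 − (−0.41) = +0.74 V (n = 2).
From the Nernst equation, log Q = n(E° − E)/0.0592 = 2·(+0.74 − (+0.799))/0.0592 = −1.993.
For Cu^2+(aq) + 2 Cr^2+(aq) → Cu(s) + 2 Cr^3+(aq), the reaction quotient is Q = [Cr^3+(aq)]^2 / ([Cu^2+(aq)]·[Cr^2+(aq)]^2).
Solving for the unknown gives log [Cu^2+(aq)] = 0.260, so [Cu^2+(aq)] ≈ 1.8 M.

1.8 M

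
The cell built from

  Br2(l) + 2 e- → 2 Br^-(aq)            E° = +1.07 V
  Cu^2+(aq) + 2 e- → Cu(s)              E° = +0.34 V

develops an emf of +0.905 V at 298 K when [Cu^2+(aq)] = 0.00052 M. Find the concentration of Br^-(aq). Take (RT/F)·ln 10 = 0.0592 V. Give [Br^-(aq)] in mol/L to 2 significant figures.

With Br₂/Br⁻ at the cathode and Cu²⁺/Cu at the anode, E°cell = +1.07 − (+0.34) = +0.73 V (n = 2).
Since E = E° − (0.0592/n)·log Q, log Q = n(E° − E)/0.0592 = −5.912.
The balanced reaction is Br2(l) + Cu(s) → 2 Br^-(aq) + Cu^2+(aq), so Q = [Br^-(aq)]^2·[Cu^2+(aq)].
Substituting the known concentrations and solving, log [Br^-(aq)] = −1.314 and [Br^-(aq)] = 0.049 M.

0.049 M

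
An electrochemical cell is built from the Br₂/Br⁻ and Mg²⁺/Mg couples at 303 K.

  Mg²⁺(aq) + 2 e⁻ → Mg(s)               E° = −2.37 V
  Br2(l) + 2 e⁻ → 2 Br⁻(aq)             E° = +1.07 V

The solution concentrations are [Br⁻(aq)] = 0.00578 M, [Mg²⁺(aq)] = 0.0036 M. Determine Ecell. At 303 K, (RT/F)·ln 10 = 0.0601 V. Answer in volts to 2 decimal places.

+3.65 V

Since E°(Br₂/Br⁻) > E°(Mg²⁺/Mg), Br₂/Br⁻ serves as the cathode.
The standard potential is +1.07 − (−2.37) = +3.44 V and the balanced reaction transfers n = 2 electrons.
For the overall reaction Br2(l) + Mg(s) → 2 Br⁻(aq) + Mg²⁺(aq), Q = [Br⁻(aq)]^2·[Mg²⁺(aq)] = 1.2×10^−7, giving log Q = −6.920.
E = E° − (0.0601/n)·log Q = +3.44 − (0.0601/2)(−6.920) = +3.65 V.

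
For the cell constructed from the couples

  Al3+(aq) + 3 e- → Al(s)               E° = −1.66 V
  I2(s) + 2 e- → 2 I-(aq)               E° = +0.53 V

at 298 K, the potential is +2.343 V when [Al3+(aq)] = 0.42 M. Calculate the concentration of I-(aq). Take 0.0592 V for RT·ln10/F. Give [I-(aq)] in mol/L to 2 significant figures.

With I₂/I⁻ at the cathode and Al³⁺/Al at the anode, E°cell = +0.53 − (−1.66) = +2.19 V (n = 6).
From the Nernst equation, log Q = n(E° − E)/0.0592 = 6·(+2.19 − (+2.343))/0.0592 = −15.507.
The balanced reaction is 3 I2(s) + 2 Al(s) → 6 I-(aq) + 2 Al3+(aq), so Q = [I-(aq)]^6·[Al3+(aq)]^2.
Isolating [I-(aq)] in Q = 10^{−15.507} yields log [I-(aq)] = −2.459, i.e. 0.0035 M.

0.0035 M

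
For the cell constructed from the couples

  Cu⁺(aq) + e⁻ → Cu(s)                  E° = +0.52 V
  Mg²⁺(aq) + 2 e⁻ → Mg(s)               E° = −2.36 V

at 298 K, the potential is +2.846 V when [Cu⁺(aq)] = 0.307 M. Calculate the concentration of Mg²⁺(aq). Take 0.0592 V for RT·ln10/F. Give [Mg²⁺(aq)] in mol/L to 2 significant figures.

1.3 M

The Cu⁺/Cu couple has the larger reduction potential, so it is the cathode: E°cell = +0.52 − (−2.36) = +2.88 V and n = 2.
From the Nernst equation, log Q = n(E° − E)/0.0592 = 2·(+2.88 − (+2.846))/0.0592 = 1.149.
For 2 Cu⁺(aq) + Mg(s) → 2 Cu(s) + Mg²⁺(aq), the reaction quotient is Q = [Mg²⁺(aq)] / [Cu⁺(aq)]^2.
Substituting the known concentrations and solving, log [Mg²⁺(aq)] = 0.123 and [Mg²⁺(aq)] = 1.3 M.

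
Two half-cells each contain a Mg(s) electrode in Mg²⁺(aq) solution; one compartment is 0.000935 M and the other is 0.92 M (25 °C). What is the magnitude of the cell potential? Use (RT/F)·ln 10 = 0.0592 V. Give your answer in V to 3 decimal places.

0.089 V

For a concentration cell E°cell = 0, since both electrodes use the same couple.
The compartment with the higher Mg²⁺(aq) concentration (0.92 M) acts as the cathode; ions are reduced there and produced at the dilute (0.000935 M) anode.
With n = 2, Ecell = −(0.0592/2)·log([dilute]/[conc]) = −(0.0592/2)·log(0.000935/0.92) = +0.089 V.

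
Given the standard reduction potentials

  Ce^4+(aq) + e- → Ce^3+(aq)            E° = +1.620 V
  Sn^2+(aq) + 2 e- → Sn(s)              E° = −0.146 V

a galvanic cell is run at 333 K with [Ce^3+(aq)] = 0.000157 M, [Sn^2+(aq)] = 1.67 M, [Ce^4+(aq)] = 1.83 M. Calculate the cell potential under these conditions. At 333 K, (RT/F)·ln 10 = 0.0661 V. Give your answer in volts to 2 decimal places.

+2.03 V

Ce⁴⁺/Ce³⁺ is reduced (cathode, E° = +1.620 V) and Sn²⁺/Sn is oxidized (anode).
E°cell = E°cat − E°an = +1.620 − (−0.146) = +1.766 V; n = 2.
Balancing gives 2 Ce^4+(aq) + Sn(s) → 2 Ce^3+(aq) + Sn^2+(aq); hence Q = ([Ce^3+(aq)]^2·[Sn^2+(aq)]) / [Ce^4+(aq)]^2 = 1.23×10^−8 (log Q = −7.910).
By the Nernst equation, E = +1.766 − (0.0661/2)·(−7.910) = +2.03 V.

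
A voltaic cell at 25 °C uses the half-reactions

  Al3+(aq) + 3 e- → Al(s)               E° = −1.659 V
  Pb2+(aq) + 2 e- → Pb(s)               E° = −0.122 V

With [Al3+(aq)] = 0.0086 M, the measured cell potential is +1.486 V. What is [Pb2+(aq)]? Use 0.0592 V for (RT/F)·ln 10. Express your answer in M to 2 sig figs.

0.00079 M

Pb²⁺/Pb is the cathode (higher E°); E°cell = −0.122 − (−1.659) = +1.537 V with n = 6.
Since E = E° − (0.0592/n)·log Q, log Q = n(E° − E)/0.0592 = 5.169.
For 3 Pb2+(aq) + 2 Al(s) → 3 Pb(s) + 2 Al3+(aq), the reaction quotient is Q = [Al3+(aq)]^2 / [Pb2+(aq)]^3.
Substituting the known concentrations and solving, log [Pb2+(aq)] = −3.100 and [Pb2+(aq)] = 0.00079 M.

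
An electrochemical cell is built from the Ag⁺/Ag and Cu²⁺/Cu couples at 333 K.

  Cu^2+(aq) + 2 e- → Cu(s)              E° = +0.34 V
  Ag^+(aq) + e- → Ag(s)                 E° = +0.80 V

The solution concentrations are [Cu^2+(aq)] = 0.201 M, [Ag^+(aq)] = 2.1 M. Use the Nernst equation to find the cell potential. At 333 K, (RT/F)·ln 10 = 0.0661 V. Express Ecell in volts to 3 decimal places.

+0.504 V

Since E°(Ag⁺/Ag) > E°(Cu²⁺/Cu), Ag⁺/Ag serves as the cathode.
E°cell = +0.80 − (+0.34) = +0.46 V, with n = 2 electrons transferred.
Balancing gives 2 Ag^+(aq) + Cu(s) → 2 Ag(s) + Cu^2+(aq); hence Q = [Cu^2+(aq)] / [Ag^+(aq)]^2 = 0.0456 (log Q = −1.341).
E = E° − (0.0661/n)·log Q = +0.46 − (0.0661/2)(−1.341) = +0.504 V.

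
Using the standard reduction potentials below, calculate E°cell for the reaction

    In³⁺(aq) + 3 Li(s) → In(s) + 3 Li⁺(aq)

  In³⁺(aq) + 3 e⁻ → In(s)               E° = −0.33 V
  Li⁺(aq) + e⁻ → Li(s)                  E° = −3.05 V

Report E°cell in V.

In the reaction as written, In³⁺(aq) is reduced (cathode) and Li⁺(aq) is produced by oxidation at the anode.
E°cell = E°(cathode) − E°(anode) = −0.33 − (−3.05) = +2.72 V.

+2.72 V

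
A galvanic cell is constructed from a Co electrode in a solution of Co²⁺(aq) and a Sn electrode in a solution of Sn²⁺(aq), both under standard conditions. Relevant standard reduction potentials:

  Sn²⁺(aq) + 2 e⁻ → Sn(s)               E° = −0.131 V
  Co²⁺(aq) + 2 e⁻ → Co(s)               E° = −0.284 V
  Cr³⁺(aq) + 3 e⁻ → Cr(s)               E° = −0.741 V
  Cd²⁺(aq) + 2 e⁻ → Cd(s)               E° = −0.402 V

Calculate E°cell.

+0.153 V

Of the two couples in this cell, the one with the more positive reduction potential is reduced at the cathode: here that is Sn²⁺/Sn (−0.131 V); Co²⁺/Co (−0.284 V) is the anode.
E°cell = E°(cathode) − E°(anode) = −0.131 − (−0.284) = +0.153 V.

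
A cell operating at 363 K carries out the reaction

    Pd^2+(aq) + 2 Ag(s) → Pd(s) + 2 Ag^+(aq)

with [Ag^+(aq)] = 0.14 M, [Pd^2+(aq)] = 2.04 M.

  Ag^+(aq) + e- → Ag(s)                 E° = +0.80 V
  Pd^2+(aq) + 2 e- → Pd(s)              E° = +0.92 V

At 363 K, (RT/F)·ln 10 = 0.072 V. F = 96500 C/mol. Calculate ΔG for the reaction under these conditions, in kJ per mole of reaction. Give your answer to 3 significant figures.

The standard cell potential is +0.92 − (+0.80) = +0.12 V, with n = 2 electrons in the balanced equation.
Here Q = [Ag^+(aq)]^2 / [Pd^2+(aq)] = 0.00961 (log Q = −2.017), giving E = +0.12 − (0.072/2)·(−2.017) = +0.1926 V.
Then ΔG = −nFE = −2 × 96500 × +0.1926 J/mol = −37.2 kJ/mol.

−37.2 kJ/mol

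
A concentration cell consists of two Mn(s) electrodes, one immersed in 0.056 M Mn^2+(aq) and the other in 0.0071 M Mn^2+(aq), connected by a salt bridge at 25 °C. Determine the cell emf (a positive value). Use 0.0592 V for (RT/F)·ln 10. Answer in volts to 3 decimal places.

For a concentration cell E°cell = 0, since both electrodes use the same couple.
The compartment with the higher Mn^2+(aq) concentration (0.056 M) acts as the cathode; ions are reduced there and produced at the dilute (0.0071 M) anode.
With n = 2, Ecell = −(0.0592/2)·log([dilute]/[conc]) = −(0.0592/2)·log(0.0071/0.056) = +0.027 V.

0.027 V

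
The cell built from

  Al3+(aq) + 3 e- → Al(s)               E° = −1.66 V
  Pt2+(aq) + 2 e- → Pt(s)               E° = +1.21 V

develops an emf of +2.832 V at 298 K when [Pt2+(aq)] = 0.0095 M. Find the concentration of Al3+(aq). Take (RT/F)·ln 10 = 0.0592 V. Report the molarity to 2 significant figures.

Pt²⁺/Pt is the cathode (higher E°); E°cell = +1.21 − (−1.66) = +2.87 V with n = 6.
From the Nernst equation, log Q = n(E° − E)/0.0592 = 6·(+2.87 − (+2.832))/0.0592 = 3.851.
The balanced reaction is 3 Pt2+(aq) + 2 Al(s) → 3 Pt(s) + 2 Al3+(aq), so Q = [Al3+(aq)]^2 / [Pt2+(aq)]^3.
Isolating [Al3+(aq)] in Q = 10^{3.851} yields log [Al3+(aq)] = −1.108, i.e. 0.078 M.

0.078 M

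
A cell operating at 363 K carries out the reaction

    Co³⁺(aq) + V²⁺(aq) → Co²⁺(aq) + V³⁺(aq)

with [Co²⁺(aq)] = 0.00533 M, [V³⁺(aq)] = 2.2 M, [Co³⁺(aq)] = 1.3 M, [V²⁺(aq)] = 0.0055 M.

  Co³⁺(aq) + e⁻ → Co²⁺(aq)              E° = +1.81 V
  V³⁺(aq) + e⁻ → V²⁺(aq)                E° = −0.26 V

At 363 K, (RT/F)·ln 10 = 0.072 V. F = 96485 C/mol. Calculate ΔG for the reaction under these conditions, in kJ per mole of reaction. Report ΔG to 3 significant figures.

With Co³⁺/Co²⁺ reduced at the cathode, E°cell = +1.81 − (−0.26) = +2.07 V and n = 1.
Here Q = ([Co²⁺(aq)]·[V³⁺(aq)]) / ([Co³⁺(aq)]·[V²⁺(aq)]) = 1.64 (log Q = 0.215), giving E = +2.07 − (0.072/1)·(0.215) = +2.0545 V.
ΔG = −nFE = −(1)(96485)(+2.0545) J/mol = −198 kJ/mol.

−198 kJ/mol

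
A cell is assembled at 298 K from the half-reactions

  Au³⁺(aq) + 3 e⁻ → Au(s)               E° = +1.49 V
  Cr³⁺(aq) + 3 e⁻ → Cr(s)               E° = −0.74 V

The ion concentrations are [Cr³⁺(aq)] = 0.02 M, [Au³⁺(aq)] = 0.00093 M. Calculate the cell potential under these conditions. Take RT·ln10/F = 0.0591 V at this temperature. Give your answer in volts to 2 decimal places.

+2.20 V

The Au³⁺/Au couple has the more positive E°, so it is the cathode; Cr³⁺/Cr is the anode.
The standard potential is +1.49 − (−0.74) = +2.23 V and the balanced reaction transfers n = 3 electrons.
For the overall reaction Au³⁺(aq) + Cr(s) → Au(s) + Cr³⁺(aq), Q = [Cr³⁺(aq)] / [Au³⁺(aq)] = 21.5, giving log Q = 1.333.
E = E° − (0.0591/n)·log Q = +2.23 − (0.0591/3)(1.333) = +2.20 V.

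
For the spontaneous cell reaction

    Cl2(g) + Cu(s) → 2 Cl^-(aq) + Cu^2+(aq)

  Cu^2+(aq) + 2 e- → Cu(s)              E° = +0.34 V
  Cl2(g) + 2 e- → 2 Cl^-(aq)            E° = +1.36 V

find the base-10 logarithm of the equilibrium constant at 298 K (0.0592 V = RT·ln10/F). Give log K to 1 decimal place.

log K = 34.5

The Cl₂/Cl⁻ couple is reduced (cathode); E°cell = +1.36 − (+0.34) = +1.02 V with n = 2.
At equilibrium E = 0, so log K = nE°cell / 0.0592 = (2)(+1.02) / 0.0592 = 34.5.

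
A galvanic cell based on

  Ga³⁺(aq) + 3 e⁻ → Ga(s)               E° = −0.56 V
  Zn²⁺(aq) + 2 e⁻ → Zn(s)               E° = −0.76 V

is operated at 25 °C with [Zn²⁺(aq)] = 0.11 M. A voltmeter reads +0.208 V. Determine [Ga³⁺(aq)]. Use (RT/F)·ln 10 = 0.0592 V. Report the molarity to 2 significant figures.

With Ga³⁺/Ga at the cathode and Zn²⁺/Zn at the anode, E°cell = −0.56 − (−0.76) = +0.20 V (n = 6).
From the Nernst equation, log Q = n(E° − E)/0.0592 = 6·(+0.20 − (+0.208))/0.0592 = −0.811.
For 2 Ga³⁺(aq) + 3 Zn(s) → 2 Ga(s) + 3 Zn²⁺(aq), the reaction quotient is Q = [Zn²⁺(aq)]^3 / [Ga³⁺(aq)]^2.
Solving for the unknown gives log [Ga³⁺(aq)] = −1.032, so [Ga³⁺(aq)] ≈ 0.093 M.

0.093 M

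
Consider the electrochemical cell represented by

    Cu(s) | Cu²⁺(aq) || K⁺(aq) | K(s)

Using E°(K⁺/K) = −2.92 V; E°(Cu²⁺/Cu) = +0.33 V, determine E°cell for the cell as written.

By convention the left-hand electrode in cell notation is the anode (oxidation) and the right-hand electrode is the cathode (reduction).
E°cell = E°(right) − E°(left) = −2.92 − (+0.33) = −3.25 V.
The negative sign shows that, as written, the cell would require an external voltage to drive the reaction.

−3.25 V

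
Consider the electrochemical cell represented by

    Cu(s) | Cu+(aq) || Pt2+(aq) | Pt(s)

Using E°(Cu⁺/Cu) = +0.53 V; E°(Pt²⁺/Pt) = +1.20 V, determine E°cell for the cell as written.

By convention the left-hand electrode in cell notation is the anode (oxidation) and the right-hand electrode is the cathode (reduction).
E°cell = E°(right) − E°(left) = +1.20 − (+0.53) = +0.67 V.

+0.67 V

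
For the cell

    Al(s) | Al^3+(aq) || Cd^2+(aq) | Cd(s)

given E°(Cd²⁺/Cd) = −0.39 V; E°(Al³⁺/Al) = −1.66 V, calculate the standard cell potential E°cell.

+1.27 V

By convention the left-hand electrode in cell notation is the anode (oxidation) and the right-hand electrode is the cathode (reduction).
E°cell = E°(right) − E°(left) = −0.39 − (−1.66) = +1.27 V.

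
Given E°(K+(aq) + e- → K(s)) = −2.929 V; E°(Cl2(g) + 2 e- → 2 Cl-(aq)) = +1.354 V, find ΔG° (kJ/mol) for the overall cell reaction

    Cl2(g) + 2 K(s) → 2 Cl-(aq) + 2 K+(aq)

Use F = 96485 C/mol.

In the reaction as written Cl2(g) is reduced, so the Cl₂/Cl⁻ couple is the cathode and K⁺/K is the anode.
E°cell = +1.354 − (−2.929) = +4.283 V; balancing electrons gives n = 2.
ΔG° = −nFE°cell = −(2)(96485)(+4.283) J/mol = −826 kJ/mol.

−826 kJ/mol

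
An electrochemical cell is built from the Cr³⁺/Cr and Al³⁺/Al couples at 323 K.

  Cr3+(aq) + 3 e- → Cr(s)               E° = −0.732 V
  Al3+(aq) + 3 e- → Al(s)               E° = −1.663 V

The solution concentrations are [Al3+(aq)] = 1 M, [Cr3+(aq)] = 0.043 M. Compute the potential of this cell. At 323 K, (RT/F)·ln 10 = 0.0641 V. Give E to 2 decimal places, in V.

Cr³⁺/Cr is reduced (cathode, E° = −0.732 V) and Al³⁺/Al is oxidized (anode).
The standard potential is −0.732 − (−1.663) = +0.931 V and the balanced reaction transfers n = 3 electrons.
For the overall reaction Cr3+(aq) + Al(s) → Cr(s) + Al3+(aq), Q = [Al3+(aq)] / [Cr3+(aq)] = 23.3, giving log Q = 1.367.
By the Nernst equation, E = +0.931 − (0.0641/3)·(1.367) = +0.90 V.

+0.90 V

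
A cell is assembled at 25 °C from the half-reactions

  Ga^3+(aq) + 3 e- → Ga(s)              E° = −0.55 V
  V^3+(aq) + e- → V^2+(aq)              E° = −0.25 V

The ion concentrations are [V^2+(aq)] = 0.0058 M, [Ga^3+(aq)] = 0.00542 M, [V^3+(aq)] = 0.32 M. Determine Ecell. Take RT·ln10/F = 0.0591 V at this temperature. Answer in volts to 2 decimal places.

+0.45 V

V³⁺/V²⁺ is reduced (cathode, E° = −0.25 V) and Ga³⁺/Ga is oxidized (anode).
The standard potential is −0.25 − (−0.55) = +0.30 V and the balanced reaction transfers n = 3 electrons.
For the overall reaction 3 V^3+(aq) + Ga(s) → 3 V^2+(aq) + Ga^3+(aq), Q = ([V^2+(aq)]^3·[Ga^3+(aq)]) / [V^3+(aq)]^3 = 3.23×10^−8, giving log Q = −7.491.
Applying E = E° − (RT ln10/nF)·log Q gives +0.30 − (0.0591/3)(−7.491) = +0.45 V.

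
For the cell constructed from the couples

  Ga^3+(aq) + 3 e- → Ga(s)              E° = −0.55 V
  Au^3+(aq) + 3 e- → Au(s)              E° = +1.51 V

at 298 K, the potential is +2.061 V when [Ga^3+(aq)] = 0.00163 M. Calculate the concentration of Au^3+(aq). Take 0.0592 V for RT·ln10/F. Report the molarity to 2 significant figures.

0.0018 M

The Au³⁺/Au couple has the larger reduction potential, so it is the cathode: E°cell = +1.51 − (−0.55) = +2.06 V and n = 3.
Since E = E° − (0.0592/n)·log Q, log Q = n(E° − E)/0.0592 = −0.051.
Balancing electrons gives Au^3+(aq) + Ga(s) → Au(s) + Ga^3+(aq); thus Q = [Ga^3+(aq)] / [Au^3+(aq)].
Isolating [Au^3+(aq)] in Q = 10^{−0.051} yields log [Au^3+(aq)] = −2.737, i.e. 0.0018 M.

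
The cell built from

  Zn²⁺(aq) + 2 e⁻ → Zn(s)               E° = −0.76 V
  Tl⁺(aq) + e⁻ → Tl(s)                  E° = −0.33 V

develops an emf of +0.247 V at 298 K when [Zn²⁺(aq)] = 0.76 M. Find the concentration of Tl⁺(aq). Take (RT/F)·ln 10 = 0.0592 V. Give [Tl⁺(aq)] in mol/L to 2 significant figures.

Tl⁺/Tl is the cathode (higher E°); E°cell = −0.33 − (−0.76) = +0.43 V with n = 2.
Rearranging E = E° − (0.0592/n)·log Q gives log Q = 2(+0.43 − (+0.247))/0.0592 = 6.182.
Balancing electrons gives 2 Tl⁺(aq) + Zn(s) → 2 Tl(s) + Zn²⁺(aq); thus Q = [Zn²⁺(aq)] / [Tl⁺(aq)]^2.
Substituting the known concentrations and solving, log [Tl⁺(aq)] = −3.151 and [Tl⁺(aq)] = 0.00071 M.

0.00071 M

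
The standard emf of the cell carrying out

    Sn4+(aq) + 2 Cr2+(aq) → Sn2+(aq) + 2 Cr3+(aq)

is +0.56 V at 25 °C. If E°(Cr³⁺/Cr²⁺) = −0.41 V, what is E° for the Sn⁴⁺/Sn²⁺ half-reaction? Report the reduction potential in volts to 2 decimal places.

+0.15 V

In the reaction as written the Sn⁴⁺/Sn²⁺ couple is reduced (cathode) and Cr³⁺/Cr²⁺ is oxidized (anode), so E°cell = E°(Sn⁴⁺/Sn²⁺) − E°(Cr³⁺/Cr²⁺).
E°(Sn⁴⁺/Sn²⁺) = E°cell + E°(anode) = +0.56 + (−0.41) = +0.15 V.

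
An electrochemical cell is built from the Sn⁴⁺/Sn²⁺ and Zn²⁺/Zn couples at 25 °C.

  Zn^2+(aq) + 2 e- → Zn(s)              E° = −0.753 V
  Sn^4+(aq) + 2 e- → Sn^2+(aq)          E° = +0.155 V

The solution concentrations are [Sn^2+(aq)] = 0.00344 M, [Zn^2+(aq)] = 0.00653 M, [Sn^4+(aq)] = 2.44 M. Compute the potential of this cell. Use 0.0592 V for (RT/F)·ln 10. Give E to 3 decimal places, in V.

+1.057 V

Since E°(Sn⁴⁺/Sn²⁺) > E°(Zn²⁺/Zn), Sn⁴⁺/Sn²⁺ serves as the cathode.
E°cell = +0.155 − (−0.753) = +0.908 V, with n = 2 electrons transferred.
The balanced reaction is Sn^4+(aq) + Zn(s) → Sn^2+(aq) + Zn^2+(aq), so Q = ([Sn^2+(aq)]·[Zn^2+(aq)]) / [Sn^4+(aq)] = 9.21×10^−6 and log Q = −5.036.
Applying E = E° − (RT ln10/nF)·log Q gives +0.908 − (0.0592/2)(−5.036) = +1.057 V.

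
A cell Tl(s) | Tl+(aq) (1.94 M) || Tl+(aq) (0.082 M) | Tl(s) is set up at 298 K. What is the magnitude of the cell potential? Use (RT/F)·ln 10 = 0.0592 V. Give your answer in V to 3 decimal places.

For a concentration cell E°cell = 0, since both electrodes use the same couple.
The compartment with the higher Tl+(aq) concentration (1.94 M) acts as the cathode; ions are reduced there and produced at the dilute (0.082 M) anode.
With n = 1, Ecell = −(0.0592/1)·log([dilute]/[conc]) = −(0.0592/1)·log(0.082/1.94) = +0.081 V.

0.081 V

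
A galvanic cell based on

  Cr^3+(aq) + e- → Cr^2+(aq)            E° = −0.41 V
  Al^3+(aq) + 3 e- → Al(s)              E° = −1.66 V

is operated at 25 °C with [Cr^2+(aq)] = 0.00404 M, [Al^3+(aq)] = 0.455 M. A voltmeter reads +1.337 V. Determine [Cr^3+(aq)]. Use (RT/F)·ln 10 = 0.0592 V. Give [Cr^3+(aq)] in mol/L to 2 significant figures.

0.092 M

Cr³⁺/Cr²⁺ is the cathode (higher E°); E°cell = −0.41 − (−1.66) = +1.25 V with n = 3.
Since E = E° − (0.0592/n)·log Q, log Q = n(E° − E)/0.0592 = −4.409.
The balanced reaction is 3 Cr^3+(aq) + Al(s) → 3 Cr^2+(aq) + Al^3+(aq), so Q = ([Cr^2+(aq)]^3·[Al^3+(aq)]) / [Cr^3+(aq)]^3.
Solving for the unknown gives log [Cr^3+(aq)] = −1.038, so [Cr^3+(aq)] ≈ 0.092 M.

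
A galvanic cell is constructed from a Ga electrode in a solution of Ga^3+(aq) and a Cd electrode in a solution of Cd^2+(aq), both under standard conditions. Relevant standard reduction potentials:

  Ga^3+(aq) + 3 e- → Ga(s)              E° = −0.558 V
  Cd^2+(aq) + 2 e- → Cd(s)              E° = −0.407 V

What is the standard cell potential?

Of the two couples in this cell, the one with the more positive reduction potential is reduced at the cathode: here that is Cd²⁺/Cd (−0.407 V); Ga³⁺/Ga (−0.558 V) is the anode.
E°cell = E°(cathode) − E°(anode) = −0.407 − (−0.558) = +0.151 V.

+0.151 V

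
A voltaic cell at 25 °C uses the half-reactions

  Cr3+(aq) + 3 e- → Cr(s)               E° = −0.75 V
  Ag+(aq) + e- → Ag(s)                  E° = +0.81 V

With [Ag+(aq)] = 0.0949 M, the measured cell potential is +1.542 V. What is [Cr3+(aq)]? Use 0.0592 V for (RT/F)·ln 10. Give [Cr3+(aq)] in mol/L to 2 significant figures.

The Ag⁺/Ag couple has the larger reduction potential, so it is the cathode: E°cell = +0.81 − (−0.75) = +1.56 V and n = 3.
From the Nernst equation, log Q = n(E° − E)/0.0592 = 3·(+1.56 − (+1.542))/0.0592 = 0.912.
For 3 Ag+(aq) + Cr(s) → 3 Ag(s) + Cr3+(aq), the reaction quotient is Q = [Cr3+(aq)] / [Ag+(aq)]^3.
Isolating [Cr3+(aq)] in Q = 10^{0.912} yields log [Cr3+(aq)] = −2.156, i.e. 0.0070 M.

0.0070 M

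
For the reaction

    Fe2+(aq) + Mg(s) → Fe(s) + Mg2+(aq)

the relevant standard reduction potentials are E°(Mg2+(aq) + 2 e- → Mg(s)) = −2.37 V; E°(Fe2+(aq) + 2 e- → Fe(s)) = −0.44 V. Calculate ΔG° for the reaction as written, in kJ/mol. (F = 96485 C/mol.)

In the reaction as written Fe2+(aq) is reduced, so the Fe²⁺/Fe couple is the cathode and Mg²⁺/Mg is the anode.
E°cell = −0.44 − (−2.37) = +1.93 V; balancing electrons gives n = 2.
ΔG° = −nFE°cell = −(2)(96485)(+1.93) J/mol = −372 kJ/mol.

−372 kJ/mol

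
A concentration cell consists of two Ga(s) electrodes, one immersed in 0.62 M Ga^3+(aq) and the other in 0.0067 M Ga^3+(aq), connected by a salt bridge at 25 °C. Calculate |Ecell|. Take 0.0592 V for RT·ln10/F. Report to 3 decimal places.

0.039 V

For a concentration cell E°cell = 0, since both electrodes use the same couple.
The compartment with the higher Ga^3+(aq) concentration (0.62 M) acts as the cathode; ions are reduced there and produced at the dilute (0.0067 M) anode.
With n = 3, Ecell = −(0.0592/3)·log([dilute]/[conc]) = −(0.0592/3)·log(0.0067/0.62) = +0.039 V.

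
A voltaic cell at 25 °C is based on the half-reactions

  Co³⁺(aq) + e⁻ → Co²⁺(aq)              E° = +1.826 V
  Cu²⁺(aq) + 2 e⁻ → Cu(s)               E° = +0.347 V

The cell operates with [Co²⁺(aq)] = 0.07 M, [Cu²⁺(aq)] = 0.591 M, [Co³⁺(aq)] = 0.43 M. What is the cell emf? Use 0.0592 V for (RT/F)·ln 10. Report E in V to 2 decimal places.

Since E°(Co³⁺/Co²⁺) > E°(Cu²⁺/Cu), Co³⁺/Co²⁺ serves as the cathode.
The standard potential is +1.826 − (+0.347) = +1.479 V and the balanced reaction transfers n = 2 electrons.
The balanced reaction is 2 Co³⁺(aq) + Cu(s) → 2 Co²⁺(aq) + Cu²⁺(aq), so Q = ([Co²⁺(aq)]^2·[Cu²⁺(aq)]) / [Co³⁺(aq)]^2 = 0.0157 and log Q = −1.805.
Applying E = E° − (RT ln10/nF)·log Q gives +1.479 − (0.0592/2)(−1.805) = +1.53 V.

+1.53 V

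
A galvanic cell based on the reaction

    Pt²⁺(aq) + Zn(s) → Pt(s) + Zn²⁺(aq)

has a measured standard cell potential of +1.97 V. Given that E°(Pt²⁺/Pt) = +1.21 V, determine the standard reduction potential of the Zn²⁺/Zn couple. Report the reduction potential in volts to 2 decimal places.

−0.76 V

In the reaction as written the Pt²⁺/Pt couple is reduced (cathode) and Zn²⁺/Zn is oxidized (anode), so E°cell = E°(Pt²⁺/Pt) − E°(Zn²⁺/Zn).
E°(Zn²⁺/Zn) = E°(cathode) − E°cell = +1.21 − (+1.97) = −0.76 V.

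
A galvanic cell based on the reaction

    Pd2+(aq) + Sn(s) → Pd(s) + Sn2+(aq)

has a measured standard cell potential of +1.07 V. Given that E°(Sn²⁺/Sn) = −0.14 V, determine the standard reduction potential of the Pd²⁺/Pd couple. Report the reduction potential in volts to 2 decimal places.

+0.93 V

In the reaction as written the Pd²⁺/Pd couple is reduced (cathode) and Sn²⁺/Sn is oxidized (anode), so E°cell = E°(Pd²⁺/Pd) − E°(Sn²⁺/Sn).
E°(Pd²⁺/Pd) = E°cell + E°(anode) = +1.07 + (−0.14) = +0.93 V.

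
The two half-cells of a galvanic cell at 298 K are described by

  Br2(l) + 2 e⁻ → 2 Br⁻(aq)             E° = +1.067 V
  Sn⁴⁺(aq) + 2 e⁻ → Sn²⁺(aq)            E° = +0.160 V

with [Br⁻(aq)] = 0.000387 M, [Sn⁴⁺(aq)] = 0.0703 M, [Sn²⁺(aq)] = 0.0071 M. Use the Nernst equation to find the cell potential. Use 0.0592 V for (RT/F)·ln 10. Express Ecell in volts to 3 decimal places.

Br₂/Br⁻ is reduced (cathode, E° = +1.067 V) and Sn⁴⁺/Sn²⁺ is oxidized (anode).
The standard potential is +1.067 − (+0.160) = +0.907 V and the balanced reaction transfers n = 2 electrons.
For the overall reaction Br2(l) + Sn²⁺(aq) → 2 Br⁻(aq) + Sn⁴⁺(aq), Q = ([Br⁻(aq)]^2·[Sn⁴⁺(aq)]) / [Sn²⁺(aq)] = 1.48×10^−6, giving log Q = −5.829.
E = E° − (0.0592/n)·log Q = +0.907 − (0.0592/2)(−5.829) = +1.080 V.

+1.080 V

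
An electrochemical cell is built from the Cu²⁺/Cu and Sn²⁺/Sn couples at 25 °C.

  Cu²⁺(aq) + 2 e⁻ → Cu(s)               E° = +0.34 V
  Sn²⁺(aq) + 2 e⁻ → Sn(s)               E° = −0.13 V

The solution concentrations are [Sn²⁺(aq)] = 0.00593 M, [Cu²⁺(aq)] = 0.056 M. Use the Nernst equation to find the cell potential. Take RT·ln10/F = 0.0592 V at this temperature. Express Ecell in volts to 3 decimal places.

+0.499 V

The Cu²⁺/Cu couple has the more positive E°, so it is the cathode; Sn²⁺/Sn is the anode.
The standard potential is +0.34 − (−0.13) = +0.47 V and the balanced reaction transfers n = 2 electrons.
For the overall reaction Cu²⁺(aq) + Sn(s) → Cu(s) + Sn²⁺(aq), Q = [Sn²⁺(aq)] / [Cu²⁺(aq)] = 0.106, giving log Q = −0.975.
E = E° − (0.0592/n)·log Q = +0.47 − (0.0592/2)(−0.975) = +0.499 V.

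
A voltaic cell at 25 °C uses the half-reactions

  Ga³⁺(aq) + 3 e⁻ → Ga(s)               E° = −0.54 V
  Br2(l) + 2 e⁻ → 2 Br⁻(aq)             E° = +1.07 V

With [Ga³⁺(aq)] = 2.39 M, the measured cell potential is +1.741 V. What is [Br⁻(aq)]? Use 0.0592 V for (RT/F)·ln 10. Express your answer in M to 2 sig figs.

Br₂/Br⁻ is the cathode (higher E°); E°cell = +1.07 − (−0.54) = +1.61 V with n = 6.
Rearranging E = E° − (0.0592/n)·log Q gives log Q = 6(+1.61 − (+1.741))/0.0592 = −13.277.
Balancing electrons gives 3 Br2(l) + 2 Ga(s) → 6 Br⁻(aq) + 2 Ga³⁺(aq); thus Q = [Br⁻(aq)]^6·[Ga³⁺(aq)]^2.
Solving for the unknown gives log [Br⁻(aq)] = −2.339, so [Br⁻(aq)] ≈ 0.0046 M.

0.0046 M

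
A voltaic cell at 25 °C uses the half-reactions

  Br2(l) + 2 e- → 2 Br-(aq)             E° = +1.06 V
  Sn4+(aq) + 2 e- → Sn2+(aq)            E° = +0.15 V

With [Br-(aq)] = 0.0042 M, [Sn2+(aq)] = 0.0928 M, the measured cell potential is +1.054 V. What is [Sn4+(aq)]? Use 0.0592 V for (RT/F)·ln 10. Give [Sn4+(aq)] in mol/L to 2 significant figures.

Br₂/Br⁻ is the cathode (higher E°); E°cell = +1.06 − (+0.15) = +0.91 V with n = 2.
Rearranging E = E° − (0.0592/n)·log Q gives log Q = 2(+0.91 − (+1.054))/0.0592 = −4.865.
For Br2(l) + Sn2+(aq) → 2 Br-(aq) + Sn4+(aq), the reaction quotient is Q = ([Br-(aq)]^2·[Sn4+(aq)]) / [Sn2+(aq)].
Solving for the unknown gives log [Sn4+(aq)] = −1.144, so [Sn4+(aq)] ≈ 0.072 M.

0.072 M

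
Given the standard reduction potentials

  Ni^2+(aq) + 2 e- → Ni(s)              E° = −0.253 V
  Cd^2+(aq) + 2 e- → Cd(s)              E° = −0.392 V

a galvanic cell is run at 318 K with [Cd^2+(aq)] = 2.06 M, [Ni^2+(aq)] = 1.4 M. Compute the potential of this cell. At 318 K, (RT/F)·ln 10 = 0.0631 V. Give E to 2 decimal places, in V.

+0.13 V

The Ni²⁺/Ni couple has the more positive E°, so it is the cathode; Cd²⁺/Cd is the anode.
E°cell = E°cat − E°an = −0.253 − (−0.392) = +0.139 V; n = 2.
The balanced reaction is Ni^2+(aq) + Cd(s) → Ni(s) + Cd^2+(aq), so Q = [Cd^2+(aq)] / [Ni^2+(aq)] = 1.47 and log Q = 0.168.
Applying E = E° − (RT ln10/nF)·log Q gives +0.139 − (0.0631/2)(0.168) = +0.13 V.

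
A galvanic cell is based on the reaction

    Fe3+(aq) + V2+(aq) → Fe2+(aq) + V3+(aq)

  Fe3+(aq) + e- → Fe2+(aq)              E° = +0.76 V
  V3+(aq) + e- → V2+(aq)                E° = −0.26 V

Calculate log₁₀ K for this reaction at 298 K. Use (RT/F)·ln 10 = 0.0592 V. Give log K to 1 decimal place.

The Fe³⁺/Fe²⁺ couple is reduced (cathode); E°cell = +0.76 − (−0.26) = +1.02 V with n = 1.
At equilibrium E = 0, so log K = nE°cell / 0.0592 = (1)(+1.02) / 0.0592 = 17.2.

log K = 17.2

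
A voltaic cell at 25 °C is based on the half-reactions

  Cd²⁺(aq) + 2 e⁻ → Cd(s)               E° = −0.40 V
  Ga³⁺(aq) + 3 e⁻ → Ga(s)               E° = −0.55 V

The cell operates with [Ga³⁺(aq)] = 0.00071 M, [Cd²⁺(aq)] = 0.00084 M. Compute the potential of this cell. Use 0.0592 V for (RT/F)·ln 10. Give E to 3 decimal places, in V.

+0.121 V

Cd²⁺/Cd is reduced (cathode, E° = −0.40 V) and Ga³⁺/Ga is oxidized (anode).
E°cell = E°cat − E°an = −0.40 − (−0.55) = +0.15 V; n = 6.
Balancing gives 3 Cd²⁺(aq) + 2 Ga(s) → 3 Cd(s) + 2 Ga³⁺(aq); hence Q = [Ga³⁺(aq)]^2 / [Cd²⁺(aq)]^3 = 851 (log Q = 2.930).
By the Nernst equation, E = +0.15 − (0.0592/6)·(2.930) = +0.121 V.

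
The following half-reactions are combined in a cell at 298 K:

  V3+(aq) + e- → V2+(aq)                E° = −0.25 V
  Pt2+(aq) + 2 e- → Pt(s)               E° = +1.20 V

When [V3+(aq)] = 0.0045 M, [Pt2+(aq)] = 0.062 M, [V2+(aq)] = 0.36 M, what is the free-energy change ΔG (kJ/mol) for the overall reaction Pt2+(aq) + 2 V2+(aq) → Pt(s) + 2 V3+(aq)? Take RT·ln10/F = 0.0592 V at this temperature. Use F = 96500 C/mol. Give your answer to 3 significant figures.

E°cell = +1.20 − (−0.25) = +1.45 V; the balanced reaction transfers n = 2 electrons.
Q = [V3+(aq)]^2 / ([Pt2+(aq)]·[V2+(aq)]^2) = 0.00252, so log Q = −2.599 and E = +1.45 − (0.0592/2)(−2.599) = +1.5269 V.
Finally ΔG = −nFE = −(2)(96500 C/mol)(+1.5269 V) = −295 kJ/mol.

−295 kJ/mol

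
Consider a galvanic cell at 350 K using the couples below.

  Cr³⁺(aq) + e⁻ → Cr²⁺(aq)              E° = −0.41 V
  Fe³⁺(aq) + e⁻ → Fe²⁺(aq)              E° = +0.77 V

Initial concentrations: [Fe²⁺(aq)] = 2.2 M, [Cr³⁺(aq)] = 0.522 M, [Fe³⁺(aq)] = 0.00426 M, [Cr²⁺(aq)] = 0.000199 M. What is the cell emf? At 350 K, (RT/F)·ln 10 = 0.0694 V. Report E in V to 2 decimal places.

The Fe³⁺/Fe²⁺ couple has the more positive E°, so it is the cathode; Cr³⁺/Cr²⁺ is the anode.
E°cell = E°cat − E°an = +0.77 − (−0.41) = +1.18 V; n = 1.
For the overall reaction Fe³⁺(aq) + Cr²⁺(aq) → Fe²⁺(aq) + Cr³⁺(aq), Q = ([Fe²⁺(aq)]·[Cr³⁺(aq)]) / ([Fe³⁺(aq)]·[Cr²⁺(aq)]) = 1.35×10^6, giving log Q = 6.132.
E = E° − (0.0694/n)·log Q = +1.18 − (0.0694/1)(6.132) = +0.75 V.

+0.75 V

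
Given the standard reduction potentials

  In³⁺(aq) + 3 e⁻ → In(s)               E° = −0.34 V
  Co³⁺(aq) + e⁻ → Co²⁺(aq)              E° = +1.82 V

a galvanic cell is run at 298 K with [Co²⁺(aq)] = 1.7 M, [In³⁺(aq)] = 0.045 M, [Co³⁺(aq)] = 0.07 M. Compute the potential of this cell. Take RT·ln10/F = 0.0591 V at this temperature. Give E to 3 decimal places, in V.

Co³⁺/Co²⁺ is reduced (cathode, E° = +1.82 V) and In³⁺/In is oxidized (anode).
E°cell = E°cat − E°an = +1.82 − (−0.34) = +2.16 V; n = 3.
For the overall reaction 3 Co³⁺(aq) + In(s) → 3 Co²⁺(aq) + In³⁺(aq), Q = ([Co²⁺(aq)]^3·[In³⁺(aq)]) / [Co³⁺(aq)]^3 = 645, giving log Q = 2.809.
E = E° − (0.0591/n)·log Q = +2.16 − (0.0591/3)(2.809) = +2.105 V.

+2.105 V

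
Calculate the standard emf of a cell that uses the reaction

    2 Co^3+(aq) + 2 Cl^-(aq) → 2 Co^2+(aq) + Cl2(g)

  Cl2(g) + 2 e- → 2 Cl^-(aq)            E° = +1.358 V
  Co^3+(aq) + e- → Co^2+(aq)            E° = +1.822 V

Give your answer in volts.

+0.464 V

In the reaction as written, Co^3+(aq) is reduced (cathode) and Cl2(g) is produced by oxidation at the anode.
E°cell = E°(cathode) − E°(anode) = +1.822 − (+1.358) = +0.464 V.
The positive value indicates the reaction is spontaneous as written.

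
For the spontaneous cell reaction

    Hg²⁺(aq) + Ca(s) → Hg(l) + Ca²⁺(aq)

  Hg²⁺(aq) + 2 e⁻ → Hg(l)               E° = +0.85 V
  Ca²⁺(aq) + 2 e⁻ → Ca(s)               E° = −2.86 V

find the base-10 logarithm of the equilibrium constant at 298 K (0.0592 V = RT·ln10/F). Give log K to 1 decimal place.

The Hg²⁺/Hg couple is reduced (cathode); E°cell = +0.85 − (−2.86) = +3.71 V with n = 2.
At equilibrium E = 0, so log K = nE°cell / 0.0592 = (2)(+3.71) / 0.0592 = 125.3.

log K = 125.3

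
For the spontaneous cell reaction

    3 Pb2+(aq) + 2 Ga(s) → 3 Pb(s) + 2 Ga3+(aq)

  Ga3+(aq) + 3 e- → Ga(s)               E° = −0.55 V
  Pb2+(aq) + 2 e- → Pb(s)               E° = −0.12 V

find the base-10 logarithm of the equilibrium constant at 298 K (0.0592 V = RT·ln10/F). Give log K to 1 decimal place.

The Pb²⁺/Pb couple is reduced (cathode); E°cell = −0.12 − (−0.55) = +0.43 V with n = 6.
At equilibrium E = 0, so log K = nE°cell / 0.0592 = (6)(+0.43) / 0.0592 = 43.6.

log K = 43.6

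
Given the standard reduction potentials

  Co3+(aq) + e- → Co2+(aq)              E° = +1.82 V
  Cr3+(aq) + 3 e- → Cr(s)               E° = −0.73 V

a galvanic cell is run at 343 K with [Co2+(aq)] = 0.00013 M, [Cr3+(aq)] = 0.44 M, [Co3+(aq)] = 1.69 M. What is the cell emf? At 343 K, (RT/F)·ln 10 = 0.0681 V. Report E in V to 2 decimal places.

+2.84 V

Co³⁺/Co²⁺ is reduced (cathode, E° = +1.82 V) and Cr³⁺/Cr is oxidized (anode).
E°cell = +1.82 − (−0.73) = +2.55 V, with n = 3 electrons transferred.
Balancing gives 3 Co3+(aq) + Cr(s) → 3 Co2+(aq) + Cr3+(aq); hence Q = ([Co2+(aq)]^3·[Cr3+(aq)]) / [Co3+(aq)]^3 = 2×10^−13 (log Q = −12.698).
Applying E = E° − (RT ln10/nF)·log Q gives +2.55 − (0.0681/3)(−12.698) = +2.84 V.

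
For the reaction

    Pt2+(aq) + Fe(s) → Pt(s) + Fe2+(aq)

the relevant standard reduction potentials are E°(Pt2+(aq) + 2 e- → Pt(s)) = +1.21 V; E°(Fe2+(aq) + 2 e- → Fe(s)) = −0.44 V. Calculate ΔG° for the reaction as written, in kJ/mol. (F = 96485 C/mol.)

In the reaction as written Pt2+(aq) is reduced, so the Pt²⁺/Pt couple is the cathode and Fe²⁺/Fe is the anode.
E°cell = +1.21 − (−0.44) = +1.65 V; balancing electrons gives n = 2.
ΔG° = −nFE°cell = −(2)(96485)(+1.65) J/mol = −318 kJ/mol.

−318 kJ/mol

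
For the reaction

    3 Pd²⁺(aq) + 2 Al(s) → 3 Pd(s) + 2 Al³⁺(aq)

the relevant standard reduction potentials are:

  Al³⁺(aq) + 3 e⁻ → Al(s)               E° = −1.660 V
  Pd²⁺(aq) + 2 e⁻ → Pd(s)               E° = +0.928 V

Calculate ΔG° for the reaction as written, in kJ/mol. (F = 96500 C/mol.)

−1498 kJ/mol

In the reaction as written Pd²⁺(aq) is reduced, so the Pd²⁺/Pd couple is the cathode and Al³⁺/Al is the anode.
E°cell = +0.928 − (−1.660) = +2.588 V; balancing electrons gives n = 6.
ΔG° = −nFE°cell = −(6)(96500)(+2.588) J/mol = −1498 kJ/mol.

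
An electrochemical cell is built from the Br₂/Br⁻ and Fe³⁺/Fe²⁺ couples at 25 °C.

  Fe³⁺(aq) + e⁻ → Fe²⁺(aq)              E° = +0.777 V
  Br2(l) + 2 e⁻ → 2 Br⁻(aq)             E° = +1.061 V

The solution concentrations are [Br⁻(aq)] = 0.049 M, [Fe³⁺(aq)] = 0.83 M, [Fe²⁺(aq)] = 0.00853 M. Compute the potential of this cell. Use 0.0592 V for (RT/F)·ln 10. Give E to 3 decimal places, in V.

Since E°(Br₂/Br⁻) > E°(Fe³⁺/Fe²⁺), Br₂/Br⁻ serves as the cathode.
E°cell = E°cat − E°an = +1.061 − (+0.777) = +0.284 V; n = 2.
For the overall reaction Br2(l) + 2 Fe²⁺(aq) → 2 Br⁻(aq) + 2 Fe³⁺(aq), Q = ([Br⁻(aq)]^2·[Fe³⁺(aq)]^2) / [Fe²⁺(aq)]^2 = 22.7, giving log Q = 1.357.
By the Nernst equation, E = +0.284 − (0.0592/2)·(1.357) = +0.244 V.

+0.244 V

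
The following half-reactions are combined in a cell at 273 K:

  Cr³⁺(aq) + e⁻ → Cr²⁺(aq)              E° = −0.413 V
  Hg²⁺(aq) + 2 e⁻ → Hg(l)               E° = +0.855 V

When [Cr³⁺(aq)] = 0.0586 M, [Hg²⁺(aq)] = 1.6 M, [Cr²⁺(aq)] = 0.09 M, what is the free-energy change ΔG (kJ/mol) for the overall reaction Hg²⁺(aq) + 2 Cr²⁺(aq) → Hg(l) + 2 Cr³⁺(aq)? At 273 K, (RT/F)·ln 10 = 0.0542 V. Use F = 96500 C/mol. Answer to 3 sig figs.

−248 kJ/mol

With Hg²⁺/Hg reduced at the cathode, E°cell = +0.855 − (−0.413) = +1.268 V and n = 2.
Q = [Cr³⁺(aq)]^2 / ([Hg²⁺(aq)]·[Cr²⁺(aq)]^2) = 0.265, so log Q = −0.577 and E = +1.268 − (0.0542/2)(−0.577) = +1.2836 V.
Finally ΔG = −nFE = −(2)(96500 C/mol)(+1.2836 V) = −248 kJ/mol.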